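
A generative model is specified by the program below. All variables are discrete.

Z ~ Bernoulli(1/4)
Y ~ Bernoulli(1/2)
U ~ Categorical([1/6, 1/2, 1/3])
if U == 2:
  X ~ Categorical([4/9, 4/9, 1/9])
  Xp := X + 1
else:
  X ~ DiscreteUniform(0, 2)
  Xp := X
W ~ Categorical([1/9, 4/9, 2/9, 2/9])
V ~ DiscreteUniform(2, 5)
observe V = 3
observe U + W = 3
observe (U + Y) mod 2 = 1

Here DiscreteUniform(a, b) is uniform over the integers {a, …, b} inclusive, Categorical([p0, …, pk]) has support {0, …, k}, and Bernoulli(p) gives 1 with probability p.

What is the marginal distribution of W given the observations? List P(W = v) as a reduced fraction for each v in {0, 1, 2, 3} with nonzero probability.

P(W=1) = 1/2, P(W=2) = 3/8, P(W=3) = 1/8

Enumerate traces; 18 have nonzero weight after conditioning:
  (Z=0, Y=0, U=1, X=0, W=2, V=3) weight 1/288
  (Z=0, Y=0, U=1, X=1, W=2, V=3) weight 1/288
  (Z=0, Y=0, U=1, X=2, W=2, V=3) weight 1/288
  (Z=0, Y=1, U=0, X=0, W=3, V=3) weight 1/864
  (Z=0, Y=1, U=0, X=1, W=3, V=3) weight 1/864
  (Z=0, Y=1, U=0, X=2, W=3, V=3) weight 1/864
  (Z=0, Y=1, U=2, X=0, W=1, V=3) weight 1/162
  (Z=0, Y=1, U=2, X=1, W=1, V=3) weight 1/162
  … 10 more
Group by W:
  weight(W=1) = 1/54
  weight(W=2) = 1/72
  weight(W=3) = 1/216
Total weight = 1/54 + 1/72 + 1/216 = 1/27
P(W=1 | obs) = 1/54 / 1/27 = 1/2
P(W=2 | obs) = 1/72 / 1/27 = 3/8
P(W=3 | obs) = 1/216 / 1/27 = 1/8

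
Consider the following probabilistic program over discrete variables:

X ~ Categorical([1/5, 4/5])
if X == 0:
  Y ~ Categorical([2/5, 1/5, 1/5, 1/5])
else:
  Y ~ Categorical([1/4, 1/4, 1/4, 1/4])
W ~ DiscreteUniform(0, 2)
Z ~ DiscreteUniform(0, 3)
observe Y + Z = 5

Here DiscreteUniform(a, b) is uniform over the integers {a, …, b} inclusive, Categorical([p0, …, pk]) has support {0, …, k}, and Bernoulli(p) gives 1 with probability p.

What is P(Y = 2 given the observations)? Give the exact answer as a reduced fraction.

Enumerate traces; 12 have nonzero weight after conditioning:
  (X=0, Y=2, W=0, Z=3) weight 1/300
  (X=0, Y=2, W=1, Z=3) weight 1/300
  (X=0, Y=2, W=2, Z=3) weight 1/300
  (X=0, Y=3, W=0, Z=2) weight 1/300
  (X=0, Y=3, W=1, Z=2) weight 1/300
  (X=0, Y=3, W=2, Z=2) weight 1/300
  (X=1, Y=2, W=0, Z=3) weight 1/60
  (X=1, Y=2, W=1, Z=3) weight 1/60
  … 4 more
Group by Y:
  weight(Y=2) = 3/50
  weight(Y=3) = 3/50
Total weight = 3/50 + 3/50 = 3/25
P(Y=2 | obs) = 3/50 / 3/25 = 1/2
P(Y=3 | obs) = 3/50 / 3/25 = 1/2

P(Y = 2 | obs) = 1/2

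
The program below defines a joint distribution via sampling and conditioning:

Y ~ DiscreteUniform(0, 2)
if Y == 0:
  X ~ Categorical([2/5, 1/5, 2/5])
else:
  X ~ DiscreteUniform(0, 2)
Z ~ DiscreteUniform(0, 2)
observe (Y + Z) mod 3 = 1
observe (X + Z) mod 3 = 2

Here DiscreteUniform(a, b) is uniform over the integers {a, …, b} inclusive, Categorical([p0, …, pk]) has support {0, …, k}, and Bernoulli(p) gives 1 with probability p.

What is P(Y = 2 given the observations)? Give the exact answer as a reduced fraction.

Enumerate traces; 3 have nonzero weight after conditioning:
  (Y=0, X=1, Z=1) weight 1/45
  (Y=1, X=2, Z=0) weight 1/27
  (Y=2, X=0, Z=2) weight 1/27
Group by Y:
  weight(Y=0) = 1/45
  weight(Y=1) = 1/27
  weight(Y=2) = 1/27
Total weight = 1/45 + 1/27 + 1/27 = 13/135
P(Y=0 | obs) = 1/45 / 13/135 = 3/13
P(Y=1 | obs) = 1/27 / 13/135 = 5/13
P(Y=2 | obs) = 1/27 / 13/135 = 5/13

P(Y = 2 | obs) = 5/13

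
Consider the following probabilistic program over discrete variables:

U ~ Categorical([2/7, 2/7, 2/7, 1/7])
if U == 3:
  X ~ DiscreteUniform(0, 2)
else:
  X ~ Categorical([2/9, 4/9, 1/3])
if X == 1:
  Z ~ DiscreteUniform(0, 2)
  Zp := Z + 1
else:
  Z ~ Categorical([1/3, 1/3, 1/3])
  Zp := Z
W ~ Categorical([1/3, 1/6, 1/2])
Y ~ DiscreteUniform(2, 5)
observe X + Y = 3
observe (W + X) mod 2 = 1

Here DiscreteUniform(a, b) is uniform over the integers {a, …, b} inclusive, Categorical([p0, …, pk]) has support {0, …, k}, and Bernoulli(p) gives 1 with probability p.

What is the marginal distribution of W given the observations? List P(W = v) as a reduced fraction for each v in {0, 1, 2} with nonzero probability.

P(W=0) = 9/25, P(W=1) = 1/10, P(W=2) = 27/50

Enumerate traces; 36 have nonzero weight after conditioning:
  (U=0, X=0, Z=0, W=1, Y=3) weight 1/1134
  (U=0, X=0, Z=1, W=1, Y=3) weight 1/1134
  (U=0, X=0, Z=2, W=1, Y=3) weight 1/1134
  (U=0, X=1, Z=0, W=0, Y=2) weight 2/567
  (U=0, X=1, Z=0, W=2, Y=2) weight 1/189
  (U=0, X=1, Z=1, W=0, Y=2) weight 2/567
  (U=0, X=1, Z=1, W=2, Y=2) weight 1/189
  (U=0, X=1, Z=2, W=0, Y=2) weight 2/567
  … 28 more
Group by W:
  weight(W=0) = 1/28
  weight(W=1) = 5/504
  weight(W=2) = 3/56
Total weight = 1/28 + 5/504 + 3/56 = 25/252
P(W=0 | obs) = 1/28 / 25/252 = 9/25
P(W=1 | obs) = 5/504 / 25/252 = 1/10
P(W=2 | obs) = 3/56 / 25/252 = 27/50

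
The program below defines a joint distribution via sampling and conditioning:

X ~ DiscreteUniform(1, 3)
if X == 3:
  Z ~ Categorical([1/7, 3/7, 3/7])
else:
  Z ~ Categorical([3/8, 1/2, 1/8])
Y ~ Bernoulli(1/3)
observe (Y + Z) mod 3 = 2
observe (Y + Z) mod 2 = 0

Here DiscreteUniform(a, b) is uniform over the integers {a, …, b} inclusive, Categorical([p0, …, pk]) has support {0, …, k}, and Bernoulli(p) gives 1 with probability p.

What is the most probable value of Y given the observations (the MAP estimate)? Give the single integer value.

Enumerate traces; 6 have nonzero weight after conditioning:
  (X=1, Z=1, Y=1) weight 1/18
  (X=1, Z=2, Y=0) weight 1/36
  (X=2, Z=1, Y=1) weight 1/18
  (X=2, Z=2, Y=0) weight 1/36
  (X=3, Z=1, Y=1) weight 1/21
  (X=3, Z=2, Y=0) weight 2/21
Group by Y:
  weight(Y=0) = 19/126
  weight(Y=1) = 10/63
Total weight = 19/126 + 10/63 = 13/42
P(Y=0 | obs) = 19/126 / 13/42 = 19/39
P(Y=1 | obs) = 10/63 / 13/42 = 20/39
argmax = 1

argmax_v P(Y = v | obs) = 1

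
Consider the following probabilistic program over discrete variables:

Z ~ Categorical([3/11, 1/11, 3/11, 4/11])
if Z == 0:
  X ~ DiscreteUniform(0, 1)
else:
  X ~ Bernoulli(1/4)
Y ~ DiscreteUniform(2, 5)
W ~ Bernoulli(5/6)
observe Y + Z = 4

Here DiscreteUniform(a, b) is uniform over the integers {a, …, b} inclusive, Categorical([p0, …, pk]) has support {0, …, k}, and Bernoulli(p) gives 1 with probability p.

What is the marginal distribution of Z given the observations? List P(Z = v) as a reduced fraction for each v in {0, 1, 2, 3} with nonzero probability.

Enumerate traces; 12 have nonzero weight after conditioning:
  (Z=0, X=0, Y=4, W=0) weight 1/176
  (Z=0, X=0, Y=4, W=1) weight 5/176
  (Z=0, X=1, Y=4, W=0) weight 1/176
  (Z=0, X=1, Y=4, W=1) weight 5/176
  (Z=1, X=0, Y=3, W=0) weight 1/352
  (Z=1, X=0, Y=3, W=1) weight 5/352
  (Z=1, X=1, Y=3, W=0) weight 1/1056
  (Z=1, X=1, Y=3, W=1) weight 5/1056
  (Z=2, X=0, Y=2, W=0) weight 3/352
  … 3 more
Group by Z:
  weight(Z=0) = 3/44
  weight(Z=1) = 1/44
  weight(Z=2) = 3/44
Total weight = 3/44 + 1/44 + 3/44 = 7/44
P(Z=0 | obs) = 3/44 / 7/44 = 3/7
P(Z=1 | obs) = 1/44 / 7/44 = 1/7
P(Z=2 | obs) = 3/44 / 7/44 = 3/7

P(Z=0) = 3/7, P(Z=1) = 1/7, P(Z=2) = 3/7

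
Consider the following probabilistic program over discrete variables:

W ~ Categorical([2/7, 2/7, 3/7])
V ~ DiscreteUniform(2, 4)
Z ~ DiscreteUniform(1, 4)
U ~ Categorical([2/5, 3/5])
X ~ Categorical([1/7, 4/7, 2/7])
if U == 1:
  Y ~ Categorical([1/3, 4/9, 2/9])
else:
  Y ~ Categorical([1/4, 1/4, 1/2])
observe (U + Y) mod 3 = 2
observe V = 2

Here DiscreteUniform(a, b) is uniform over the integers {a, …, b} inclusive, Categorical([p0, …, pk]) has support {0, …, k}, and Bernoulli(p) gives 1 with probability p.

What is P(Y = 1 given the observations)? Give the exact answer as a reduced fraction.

Enumerate traces; 72 have nonzero weight after conditioning:
  (W=0, V=2, Z=1, U=0, X=0, Y=2) weight 1/1470
  (W=0, V=2, Z=1, U=0, X=1, Y=2) weight 2/735
  (W=0, V=2, Z=1, U=0, X=2, Y=2) weight 1/735
  (W=0, V=2, Z=1, U=1, X=0, Y=1) weight 2/2205
  (W=0, V=2, Z=1, U=1, X=1, Y=1) weight 8/2205
  (W=0, V=2, Z=1, U=1, X=2, Y=1) weight 4/2205
  (W=0, V=2, Z=2, U=0, X=0, Y=2) weight 1/1470
  (W=0, V=2, Z=2, U=0, X=1, Y=2) weight 2/735
  … 64 more
Group by Y:
  weight(Y=1) = 4/45
  weight(Y=2) = 1/15
Total weight = 4/45 + 1/15 = 7/45
P(Y=1 | obs) = 4/45 / 7/45 = 4/7
P(Y=2 | obs) = 1/15 / 7/45 = 3/7

P(Y = 1 | obs) = 4/7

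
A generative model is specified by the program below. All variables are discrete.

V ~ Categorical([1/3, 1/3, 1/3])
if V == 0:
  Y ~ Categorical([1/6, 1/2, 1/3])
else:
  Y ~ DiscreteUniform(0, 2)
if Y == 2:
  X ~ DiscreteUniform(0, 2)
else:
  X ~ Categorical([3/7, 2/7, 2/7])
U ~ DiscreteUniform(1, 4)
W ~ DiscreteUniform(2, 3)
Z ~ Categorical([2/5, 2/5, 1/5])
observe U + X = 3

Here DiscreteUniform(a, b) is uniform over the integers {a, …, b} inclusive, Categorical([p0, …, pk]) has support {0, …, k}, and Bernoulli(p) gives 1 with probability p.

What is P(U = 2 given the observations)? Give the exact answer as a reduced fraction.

P(U = 2 | obs) = 19/63

Enumerate traces; 162 have nonzero weight after conditioning:
  (V=0, Y=0, X=0, U=3, W=2, Z=0) weight 1/840
  (V=0, Y=0, X=0, U=3, W=2, Z=1) weight 1/840
  (V=0, Y=0, X=0, U=3, W=2, Z=2) weight 1/1680
  (V=0, Y=0, X=0, U=3, W=3, Z=0) weight 1/840
  (V=0, Y=0, X=0, U=3, W=3, Z=1) weight 1/840
  (V=0, Y=0, X=0, U=3, W=3, Z=2) weight 1/1680
  (V=0, Y=0, X=1, U=2, W=2, Z=0) weight 1/1260
  (V=0, Y=0, X=1, U=2, W=2, Z=1) weight 1/1260
  (V=0, Y=0, X=2, U=1, W=2, Z=0) weight 1/1260
  … 153 more
Group by U:
  weight(U=1) = 19/252
  weight(U=2) = 19/252
  weight(U=3) = 25/252
Total weight = 19/252 + 19/252 + 25/252 = 1/4
P(U=1 | obs) = 19/252 / 1/4 = 19/63
P(U=2 | obs) = 19/252 / 1/4 = 19/63
P(U=3 | obs) = 25/252 / 1/4 = 25/63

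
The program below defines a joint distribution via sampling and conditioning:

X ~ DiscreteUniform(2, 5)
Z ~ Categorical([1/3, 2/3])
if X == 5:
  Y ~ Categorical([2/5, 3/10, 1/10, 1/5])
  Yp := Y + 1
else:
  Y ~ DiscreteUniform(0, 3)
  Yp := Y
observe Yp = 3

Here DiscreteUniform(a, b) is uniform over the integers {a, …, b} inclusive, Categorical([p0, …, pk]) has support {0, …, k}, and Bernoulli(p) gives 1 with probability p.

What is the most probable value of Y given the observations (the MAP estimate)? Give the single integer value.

argmax_v P(Y = v | obs) = 3

Enumerate traces; 8 have nonzero weight after conditioning:
  (X=2, Z=0, Y=3) weight 1/48
  (X=2, Z=1, Y=3) weight 1/24
  (X=3, Z=0, Y=3) weight 1/48
  (X=3, Z=1, Y=3) weight 1/24
  (X=4, Z=0, Y=3) weight 1/48
  (X=4, Z=1, Y=3) weight 1/24
  (X=5, Z=0, Y=2) weight 1/120
  (X=5, Z=1, Y=2) weight 1/60
Group by Y:
  weight(Y=2) = 1/40
  weight(Y=3) = 3/16
Total weight = 1/40 + 3/16 = 17/80
P(Y=2 | obs) = 1/40 / 17/80 = 2/17
P(Y=3 | obs) = 3/16 / 17/80 = 15/17
argmax = 3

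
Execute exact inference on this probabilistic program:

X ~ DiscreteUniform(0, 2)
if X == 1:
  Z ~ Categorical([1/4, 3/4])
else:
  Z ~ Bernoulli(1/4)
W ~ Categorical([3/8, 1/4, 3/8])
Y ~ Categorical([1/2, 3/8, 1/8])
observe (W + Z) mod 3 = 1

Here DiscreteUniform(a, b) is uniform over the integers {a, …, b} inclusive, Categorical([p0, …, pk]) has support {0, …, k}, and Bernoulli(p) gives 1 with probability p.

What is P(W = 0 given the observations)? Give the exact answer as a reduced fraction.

Enumerate traces; 18 have nonzero weight after conditioning:
  (X=0, Z=0, W=1, Y=0) weight 1/32
  (X=0, Z=0, W=1, Y=1) weight 3/128
  (X=0, Z=0, W=1, Y=2) weight 1/128
  (X=0, Z=1, W=0, Y=0) weight 1/64
  (X=0, Z=1, W=0, Y=1) weight 3/256
  (X=0, Z=1, W=0, Y=2) weight 1/256
  (X=1, Z=0, W=1, Y=0) weight 1/96
  (X=1, Z=0, W=1, Y=1) weight 1/128
  … 10 more
Group by W:
  weight(W=0) = 5/32
  weight(W=1) = 7/48
Total weight = 5/32 + 7/48 = 29/96
P(W=0 | obs) = 5/32 / 29/96 = 15/29
P(W=1 | obs) = 7/48 / 29/96 = 14/29

P(W = 0 | obs) = 15/29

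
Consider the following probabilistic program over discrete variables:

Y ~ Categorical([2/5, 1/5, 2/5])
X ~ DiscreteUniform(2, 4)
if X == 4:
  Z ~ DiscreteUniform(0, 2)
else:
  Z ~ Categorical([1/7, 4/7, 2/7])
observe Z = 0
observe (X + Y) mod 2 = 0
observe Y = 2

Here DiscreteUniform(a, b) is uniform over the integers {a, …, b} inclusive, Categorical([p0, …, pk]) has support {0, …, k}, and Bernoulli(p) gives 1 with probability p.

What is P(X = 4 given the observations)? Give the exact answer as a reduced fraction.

Enumerate traces; 2 have nonzero weight after conditioning:
  (Y=2, X=2, Z=0) weight 2/105
  (Y=2, X=4, Z=0) weight 2/45
Group by X:
  weight(X=2) = 2/105
  weight(X=4) = 2/45
Total weight = 2/105 + 2/45 = 4/63
P(X=2 | obs) = 2/105 / 4/63 = 3/10
P(X=4 | obs) = 2/45 / 4/63 = 7/10

P(X = 4 | obs) = 7/10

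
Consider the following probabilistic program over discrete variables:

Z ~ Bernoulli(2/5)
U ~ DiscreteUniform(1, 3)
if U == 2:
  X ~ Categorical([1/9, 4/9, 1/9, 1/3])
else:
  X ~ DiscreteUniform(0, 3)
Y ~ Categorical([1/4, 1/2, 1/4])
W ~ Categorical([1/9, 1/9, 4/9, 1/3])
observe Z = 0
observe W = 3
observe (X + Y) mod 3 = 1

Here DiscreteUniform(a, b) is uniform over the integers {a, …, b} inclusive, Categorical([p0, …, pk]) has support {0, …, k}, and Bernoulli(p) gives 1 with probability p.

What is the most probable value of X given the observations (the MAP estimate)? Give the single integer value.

argmax_v P(X = v | obs) = 3

Enumerate traces; 12 have nonzero weight after conditioning:
  (Z=0, U=1, X=0, Y=1, W=3) weight 1/120
  (Z=0, U=1, X=1, Y=0, W=3) weight 1/240
  (Z=0, U=1, X=2, Y=2, W=3) weight 1/240
  (Z=0, U=1, X=3, Y=1, W=3) weight 1/120
  (Z=0, U=2, X=0, Y=1, W=3) weight 1/270
  (Z=0, U=2, X=1, Y=0, W=3) weight 1/135
  (Z=0, U=2, X=2, Y=2, W=3) weight 1/540
  (Z=0, U=2, X=3, Y=1, W=3) weight 1/90
  … 4 more
Group by X:
  weight(X=0) = 11/540
  weight(X=1) = 17/1080
  weight(X=2) = 11/1080
  weight(X=3) = 1/36
Total weight = 11/540 + 17/1080 + 11/1080 + 1/36 = 2/27
P(X=0 | obs) = 11/540 / 2/27 = 11/40
P(X=1 | obs) = 17/1080 / 2/27 = 17/80
P(X=2 | obs) = 11/1080 / 2/27 = 11/80
P(X=3 | obs) = 1/36 / 2/27 = 3/8
argmax = 3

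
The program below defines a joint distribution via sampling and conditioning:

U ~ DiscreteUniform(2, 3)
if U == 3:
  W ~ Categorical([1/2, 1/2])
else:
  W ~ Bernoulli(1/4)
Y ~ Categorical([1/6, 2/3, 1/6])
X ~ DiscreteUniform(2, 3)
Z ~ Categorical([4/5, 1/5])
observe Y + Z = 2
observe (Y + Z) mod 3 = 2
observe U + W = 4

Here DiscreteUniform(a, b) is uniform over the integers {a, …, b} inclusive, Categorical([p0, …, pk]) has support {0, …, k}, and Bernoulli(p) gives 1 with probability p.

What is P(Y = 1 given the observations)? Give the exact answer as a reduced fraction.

P(Y = 1 | obs) = 1/2

Enumerate traces; 4 have nonzero weight after conditioning:
  (U=3, W=1, Y=1, X=2, Z=1) weight 1/60
  (U=3, W=1, Y=1, X=3, Z=1) weight 1/60
  (U=3, W=1, Y=2, X=2, Z=0) weight 1/60
  (U=3, W=1, Y=2, X=3, Z=0) weight 1/60
Group by Y:
  weight(Y=1) = 1/30
  weight(Y=2) = 1/30
Total weight = 1/30 + 1/30 = 1/15
P(Y=1 | obs) = 1/30 / 1/15 = 1/2
P(Y=2 | obs) = 1/30 / 1/15 = 1/2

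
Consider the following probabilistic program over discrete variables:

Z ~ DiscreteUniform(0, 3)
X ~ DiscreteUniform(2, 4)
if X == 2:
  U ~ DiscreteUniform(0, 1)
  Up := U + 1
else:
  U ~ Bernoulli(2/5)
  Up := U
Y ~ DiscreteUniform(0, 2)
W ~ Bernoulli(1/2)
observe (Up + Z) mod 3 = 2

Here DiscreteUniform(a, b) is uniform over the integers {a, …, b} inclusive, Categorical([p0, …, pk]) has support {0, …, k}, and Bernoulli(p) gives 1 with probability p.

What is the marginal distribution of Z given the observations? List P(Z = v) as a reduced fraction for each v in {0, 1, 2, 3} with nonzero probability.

Enumerate traces; 42 have nonzero weight after conditioning:
  (Z=0, X=2, U=1, Y=0, W=0) weight 1/144
  (Z=0, X=2, U=1, Y=0, W=1) weight 1/144
  (Z=0, X=2, U=1, Y=1, W=0) weight 1/144
  (Z=0, X=2, U=1, Y=1, W=1) weight 1/144
  (Z=0, X=2, U=1, Y=2, W=0) weight 1/144
  (Z=0, X=2, U=1, Y=2, W=1) weight 1/144
  (Z=1, X=2, U=0, Y=0, W=0) weight 1/144
  (Z=1, X=2, U=0, Y=0, W=1) weight 1/144
  (Z=2, X=3, U=0, Y=0, W=0) weight 1/120
  (Z=3, X=2, U=1, Y=0, W=0) weight 1/144
  … 32 more
Group by Z:
  weight(Z=0) = 1/24
  weight(Z=1) = 13/120
  weight(Z=2) = 1/10
  weight(Z=3) = 1/24
Total weight = 1/24 + 13/120 + 1/10 + 1/24 = 7/24
P(Z=0 | obs) = 1/24 / 7/24 = 1/7
P(Z=1 | obs) = 13/120 / 7/24 = 13/35
P(Z=2 | obs) = 1/10 / 7/24 = 12/35
P(Z=3 | obs) = 1/24 / 7/24 = 1/7

P(Z=0) = 1/7, P(Z=1) = 13/35, P(Z=2) = 12/35, P(Z=3) = 1/7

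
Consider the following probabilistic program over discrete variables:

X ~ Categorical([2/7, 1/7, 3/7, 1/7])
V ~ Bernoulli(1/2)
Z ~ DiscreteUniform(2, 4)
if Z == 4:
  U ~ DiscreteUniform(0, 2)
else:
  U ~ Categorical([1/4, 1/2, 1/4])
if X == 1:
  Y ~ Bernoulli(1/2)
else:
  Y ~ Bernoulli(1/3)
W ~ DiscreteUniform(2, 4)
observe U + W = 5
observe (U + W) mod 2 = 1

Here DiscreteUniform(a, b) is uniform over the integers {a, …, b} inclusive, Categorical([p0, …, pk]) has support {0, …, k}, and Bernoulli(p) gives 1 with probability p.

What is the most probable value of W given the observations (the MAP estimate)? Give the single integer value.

Enumerate traces; 96 have nonzero weight after conditioning:
  (X=0, V=0, Z=2, U=1, Y=0, W=4) weight 1/189
  (X=0, V=0, Z=2, U=1, Y=1, W=4) weight 1/378
  (X=0, V=0, Z=2, U=2, Y=0, W=3) weight 1/378
  (X=0, V=0, Z=2, U=2, Y=1, W=3) weight 1/756
  (X=0, V=0, Z=3, U=1, Y=0, W=4) weight 1/189
  (X=0, V=0, Z=3, U=1, Y=1, W=4) weight 1/378
  (X=0, V=0, Z=3, U=2, Y=0, W=3) weight 1/378
  (X=0, V=0, Z=3, U=2, Y=1, W=3) weight 1/756
  … 88 more
Group by W:
  weight(W=3) = 5/54
  weight(W=4) = 4/27
Total weight = 5/54 + 4/27 = 13/54
P(W=3 | obs) = 5/54 / 13/54 = 5/13
P(W=4 | obs) = 4/27 / 13/54 = 8/13
argmax = 4

argmax_v P(W = v | obs) = 4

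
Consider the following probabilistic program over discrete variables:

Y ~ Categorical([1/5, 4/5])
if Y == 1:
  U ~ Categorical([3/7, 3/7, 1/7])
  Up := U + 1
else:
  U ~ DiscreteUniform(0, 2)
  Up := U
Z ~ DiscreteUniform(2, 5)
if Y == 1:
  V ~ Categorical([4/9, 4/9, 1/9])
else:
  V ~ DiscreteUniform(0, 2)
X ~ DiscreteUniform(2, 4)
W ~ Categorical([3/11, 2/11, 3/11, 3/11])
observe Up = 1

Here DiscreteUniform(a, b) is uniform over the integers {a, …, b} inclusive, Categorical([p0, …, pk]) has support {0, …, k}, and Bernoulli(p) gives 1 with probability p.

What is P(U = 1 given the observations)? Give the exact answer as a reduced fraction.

P(U = 1 | obs) = 7/43

Enumerate traces; 288 have nonzero weight after conditioning:
  (Y=0, U=1, Z=2, V=0, X=2, W=0) weight 1/1980
  (Y=0, U=1, Z=2, V=0, X=2, W=1) weight 1/2970
  (Y=0, U=1, Z=2, V=0, X=2, W=2) weight 1/1980
  (Y=0, U=1, Z=2, V=0, X=2, W=3) weight 1/1980
  (Y=0, U=1, Z=2, V=0, X=3, W=0) weight 1/1980
  (Y=0, U=1, Z=2, V=0, X=3, W=1) weight 1/2970
  (Y=0, U=1, Z=2, V=0, X=3, W=2) weight 1/1980
  (Y=0, U=1, Z=2, V=0, X=3, W=3) weight 1/1980
  (Y=1, U=0, Z=2, V=0, X=2, W=0) weight 4/1155
  … 279 more
Group by U:
  weight(U=0) = 12/35
  weight(U=1) = 1/15
Total weight = 12/35 + 1/15 = 43/105
P(U=0 | obs) = 12/35 / 43/105 = 36/43
P(U=1 | obs) = 1/15 / 43/105 = 7/43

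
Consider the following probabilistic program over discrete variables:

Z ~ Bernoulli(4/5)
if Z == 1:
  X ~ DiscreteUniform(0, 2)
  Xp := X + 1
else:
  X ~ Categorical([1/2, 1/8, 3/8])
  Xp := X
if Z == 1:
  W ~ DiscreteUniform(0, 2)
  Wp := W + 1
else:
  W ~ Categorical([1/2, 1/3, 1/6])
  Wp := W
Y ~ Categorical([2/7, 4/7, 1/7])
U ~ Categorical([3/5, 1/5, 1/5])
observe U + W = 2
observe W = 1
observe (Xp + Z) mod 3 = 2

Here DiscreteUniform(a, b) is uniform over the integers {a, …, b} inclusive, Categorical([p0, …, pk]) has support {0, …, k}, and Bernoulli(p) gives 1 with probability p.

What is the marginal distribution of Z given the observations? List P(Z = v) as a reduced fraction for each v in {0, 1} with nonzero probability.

P(Z=0) = 9/41, P(Z=1) = 32/41

Enumerate traces; 6 have nonzero weight after conditioning:
  (Z=0, X=2, W=1, Y=0, U=1) weight 1/700
  (Z=0, X=2, W=1, Y=1, U=1) weight 1/350
  (Z=0, X=2, W=1, Y=2, U=1) weight 1/1400
  (Z=1, X=0, W=1, Y=0, U=1) weight 8/1575
  (Z=1, X=0, W=1, Y=1, U=1) weight 16/1575
  (Z=1, X=0, W=1, Y=2, U=1) weight 4/1575
Group by Z:
  weight(Z=0) = 1/200
  weight(Z=1) = 4/225
Total weight = 1/200 + 4/225 = 41/1800
P(Z=0 | obs) = 1/200 / 41/1800 = 9/41
P(Z=1 | obs) = 4/225 / 41/1800 = 32/41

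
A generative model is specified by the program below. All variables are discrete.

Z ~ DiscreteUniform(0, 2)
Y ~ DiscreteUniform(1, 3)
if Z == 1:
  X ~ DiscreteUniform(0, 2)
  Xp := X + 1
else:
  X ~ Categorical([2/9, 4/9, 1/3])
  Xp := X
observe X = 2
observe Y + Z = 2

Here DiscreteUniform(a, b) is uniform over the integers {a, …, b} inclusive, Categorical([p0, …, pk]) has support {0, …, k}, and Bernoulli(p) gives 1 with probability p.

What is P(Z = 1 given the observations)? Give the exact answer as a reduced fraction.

P(Z = 1 | obs) = 1/2

Enumerate traces; 2 have nonzero weight after conditioning:
  (Z=0, Y=2, X=2) weight 1/27
  (Z=1, Y=1, X=2) weight 1/27
Group by Z:
  weight(Z=0) = 1/27
  weight(Z=1) = 1/27
Total weight = 1/27 + 1/27 = 2/27
P(Z=0 | obs) = 1/27 / 2/27 = 1/2
P(Z=1 | obs) = 1/27 / 2/27 = 1/2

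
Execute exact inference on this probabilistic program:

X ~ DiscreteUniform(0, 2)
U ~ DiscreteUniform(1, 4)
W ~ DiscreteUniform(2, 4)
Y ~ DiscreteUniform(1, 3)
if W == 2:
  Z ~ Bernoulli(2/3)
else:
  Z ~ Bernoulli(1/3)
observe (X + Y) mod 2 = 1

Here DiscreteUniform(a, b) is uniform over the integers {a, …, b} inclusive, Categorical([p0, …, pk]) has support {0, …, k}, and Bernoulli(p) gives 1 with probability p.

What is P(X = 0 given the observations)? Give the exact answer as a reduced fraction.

P(X = 0 | obs) = 2/5

Enumerate traces; 120 have nonzero weight after conditioning:
  (X=0, U=1, W=2, Y=1, Z=0) weight 1/324
  (X=0, U=1, W=2, Y=1, Z=1) weight 1/162
  (X=0, U=1, W=2, Y=3, Z=0) weight 1/324
  (X=0, U=1, W=2, Y=3, Z=1) weight 1/162
  (X=0, U=1, W=3, Y=1, Z=0) weight 1/162
  (X=0, U=1, W=3, Y=1, Z=1) weight 1/324
  (X=0, U=1, W=3, Y=3, Z=0) weight 1/162
  (X=0, U=1, W=3, Y=3, Z=1) weight 1/324
  (X=1, U=1, W=2, Y=2, Z=0) weight 1/324
  (X=2, U=1, W=2, Y=1, Z=0) weight 1/324
  … 110 more
Group by X:
  weight(X=0) = 2/9
  weight(X=1) = 1/9
  weight(X=2) = 2/9
Total weight = 2/9 + 1/9 + 2/9 = 5/9
P(X=0 | obs) = 2/9 / 5/9 = 2/5
P(X=1 | obs) = 1/9 / 5/9 = 1/5
P(X=2 | obs) = 2/9 / 5/9 = 2/5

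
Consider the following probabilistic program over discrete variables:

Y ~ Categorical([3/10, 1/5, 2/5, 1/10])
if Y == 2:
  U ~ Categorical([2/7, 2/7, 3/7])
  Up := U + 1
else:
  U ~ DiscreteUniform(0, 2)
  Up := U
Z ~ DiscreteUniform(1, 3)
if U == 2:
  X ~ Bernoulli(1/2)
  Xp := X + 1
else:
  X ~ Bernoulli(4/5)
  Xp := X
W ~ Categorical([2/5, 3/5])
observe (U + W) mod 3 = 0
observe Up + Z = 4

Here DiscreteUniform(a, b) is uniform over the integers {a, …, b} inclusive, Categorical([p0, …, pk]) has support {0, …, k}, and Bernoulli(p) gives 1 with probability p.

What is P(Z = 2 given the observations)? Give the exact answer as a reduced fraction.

Enumerate traces; 10 have nonzero weight after conditioning:
  (Y=0, U=2, Z=2, X=0, W=1) weight 1/100
  (Y=0, U=2, Z=2, X=1, W=1) weight 1/100
  (Y=1, U=2, Z=2, X=0, W=1) weight 1/150
  (Y=1, U=2, Z=2, X=1, W=1) weight 1/150
  (Y=2, U=0, Z=3, X=0, W=0) weight 8/2625
  (Y=2, U=0, Z=3, X=1, W=0) weight 32/2625
  (Y=2, U=2, Z=1, X=0, W=1) weight 3/175
  (Y=2, U=2, Z=1, X=1, W=1) weight 3/175
  … 2 more
Group by Z:
  weight(Z=1) = 6/175
  weight(Z=2) = 1/25
  weight(Z=3) = 8/525
Total weight = 6/175 + 1/25 + 8/525 = 47/525
P(Z=1 | obs) = 6/175 / 47/525 = 18/47
P(Z=2 | obs) = 1/25 / 47/525 = 21/47
P(Z=3 | obs) = 8/525 / 47/525 = 8/47

P(Z = 2 | obs) = 21/47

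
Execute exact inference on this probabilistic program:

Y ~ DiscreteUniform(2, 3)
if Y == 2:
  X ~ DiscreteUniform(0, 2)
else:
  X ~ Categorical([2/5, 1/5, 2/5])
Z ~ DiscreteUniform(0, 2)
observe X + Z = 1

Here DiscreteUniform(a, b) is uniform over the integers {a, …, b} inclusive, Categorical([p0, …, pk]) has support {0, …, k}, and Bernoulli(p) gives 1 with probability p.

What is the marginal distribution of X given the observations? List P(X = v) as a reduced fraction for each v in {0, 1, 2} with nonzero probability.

Enumerate traces; 4 have nonzero weight after conditioning:
  (Y=2, X=0, Z=1) weight 1/18
  (Y=2, X=1, Z=0) weight 1/18
  (Y=3, X=0, Z=1) weight 1/15
  (Y=3, X=1, Z=0) weight 1/30
Group by X:
  weight(X=0) = 11/90
  weight(X=1) = 4/45
Total weight = 11/90 + 4/45 = 19/90
P(X=0 | obs) = 11/90 / 19/90 = 11/19
P(X=1 | obs) = 4/45 / 19/90 = 8/19

P(X=0) = 11/19, P(X=1) = 8/19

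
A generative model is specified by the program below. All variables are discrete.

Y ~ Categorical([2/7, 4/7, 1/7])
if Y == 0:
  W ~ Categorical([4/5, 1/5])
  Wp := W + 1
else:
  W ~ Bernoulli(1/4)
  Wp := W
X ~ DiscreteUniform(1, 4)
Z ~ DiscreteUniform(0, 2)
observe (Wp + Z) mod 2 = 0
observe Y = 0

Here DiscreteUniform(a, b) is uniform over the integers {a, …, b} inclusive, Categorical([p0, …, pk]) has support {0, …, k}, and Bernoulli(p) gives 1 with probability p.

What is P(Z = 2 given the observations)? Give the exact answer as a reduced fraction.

P(Z = 2 | obs) = 1/6

Enumerate traces; 12 have nonzero weight after conditioning:
  (Y=0, W=0, X=1, Z=1) weight 2/105
  (Y=0, W=0, X=2, Z=1) weight 2/105
  (Y=0, W=0, X=3, Z=1) weight 2/105
  (Y=0, W=0, X=4, Z=1) weight 2/105
  (Y=0, W=1, X=1, Z=0) weight 1/210
  (Y=0, W=1, X=1, Z=2) weight 1/210
  (Y=0, W=1, X=2, Z=0) weight 1/210
  (Y=0, W=1, X=2, Z=2) weight 1/210
  … 4 more
Group by Z:
  weight(Z=0) = 2/105
  weight(Z=1) = 8/105
  weight(Z=2) = 2/105
Total weight = 2/105 + 8/105 + 2/105 = 4/35
P(Z=0 | obs) = 2/105 / 4/35 = 1/6
P(Z=1 | obs) = 8/105 / 4/35 = 2/3
P(Z=2 | obs) = 2/105 / 4/35 = 1/6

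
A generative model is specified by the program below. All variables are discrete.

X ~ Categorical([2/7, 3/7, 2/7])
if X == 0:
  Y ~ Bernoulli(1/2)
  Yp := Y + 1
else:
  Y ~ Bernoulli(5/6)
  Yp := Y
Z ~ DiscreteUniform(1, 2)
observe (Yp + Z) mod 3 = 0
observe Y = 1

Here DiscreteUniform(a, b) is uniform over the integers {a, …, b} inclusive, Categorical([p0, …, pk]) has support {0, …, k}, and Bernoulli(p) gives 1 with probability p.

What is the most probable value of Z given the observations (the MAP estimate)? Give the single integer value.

argmax_v P(Z = v | obs) = 2

Enumerate traces; 3 have nonzero weight after conditioning:
  (X=0, Y=1, Z=1) weight 1/14
  (X=1, Y=1, Z=2) weight 5/28
  (X=2, Y=1, Z=2) weight 5/42
Group by Z:
  weight(Z=1) = 1/14
  weight(Z=2) = 25/84
Total weight = 1/14 + 25/84 = 31/84
P(Z=1 | obs) = 1/14 / 31/84 = 6/31
P(Z=2 | obs) = 25/84 / 31/84 = 25/31
argmax = 2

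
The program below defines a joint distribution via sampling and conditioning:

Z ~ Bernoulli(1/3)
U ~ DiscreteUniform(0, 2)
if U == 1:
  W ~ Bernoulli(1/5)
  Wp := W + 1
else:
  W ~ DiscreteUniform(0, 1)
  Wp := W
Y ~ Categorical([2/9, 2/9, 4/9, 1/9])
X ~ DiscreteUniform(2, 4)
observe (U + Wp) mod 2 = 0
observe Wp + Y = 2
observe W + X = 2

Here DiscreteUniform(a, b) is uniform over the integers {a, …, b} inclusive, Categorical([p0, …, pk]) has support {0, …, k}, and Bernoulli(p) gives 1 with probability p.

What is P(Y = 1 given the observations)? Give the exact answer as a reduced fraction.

P(Y = 1 | obs) = 2/7

Enumerate traces; 6 have nonzero weight after conditioning:
  (Z=0, U=0, W=0, Y=2, X=2) weight 4/243
  (Z=0, U=1, W=0, Y=1, X=2) weight 16/1215
  (Z=0, U=2, W=0, Y=2, X=2) weight 4/243
  (Z=1, U=0, W=0, Y=2, X=2) weight 2/243
  (Z=1, U=1, W=0, Y=1, X=2) weight 8/1215
  (Z=1, U=2, W=0, Y=2, X=2) weight 2/243
Group by Y:
  weight(Y=1) = 8/405
  weight(Y=2) = 4/81
Total weight = 8/405 + 4/81 = 28/405
P(Y=1 | obs) = 8/405 / 28/405 = 2/7
P(Y=2 | obs) = 4/81 / 28/405 = 5/7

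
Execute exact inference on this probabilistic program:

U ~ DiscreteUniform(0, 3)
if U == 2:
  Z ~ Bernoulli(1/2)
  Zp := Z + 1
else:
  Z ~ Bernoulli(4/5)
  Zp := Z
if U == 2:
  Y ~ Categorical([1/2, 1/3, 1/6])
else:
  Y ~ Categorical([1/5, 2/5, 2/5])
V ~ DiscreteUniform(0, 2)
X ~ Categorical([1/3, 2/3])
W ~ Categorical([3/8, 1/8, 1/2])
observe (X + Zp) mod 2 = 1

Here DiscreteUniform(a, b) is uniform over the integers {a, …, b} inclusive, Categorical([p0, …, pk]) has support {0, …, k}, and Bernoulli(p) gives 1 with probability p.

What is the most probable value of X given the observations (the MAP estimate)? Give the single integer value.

argmax_v P(X = v | obs) = 0

Enumerate traces; 216 have nonzero weight after conditioning:
  (U=0, Z=0, Y=0, V=0, X=1, W=0) weight 1/1200
  (U=0, Z=0, Y=0, V=0, X=1, W=1) weight 1/3600
  (U=0, Z=0, Y=0, V=0, X=1, W=2) weight 1/900
  (U=0, Z=0, Y=0, V=1, X=1, W=0) weight 1/1200
  (U=0, Z=0, Y=0, V=1, X=1, W=1) weight 1/3600
  (U=0, Z=0, Y=0, V=1, X=1, W=2) weight 1/900
  (U=0, Z=0, Y=0, V=2, X=1, W=0) weight 1/1200
  (U=0, Z=0, Y=0, V=2, X=1, W=1) weight 1/3600
  (U=0, Z=1, Y=0, V=0, X=0, W=0) weight 1/600
  … 207 more
Group by X:
  weight(X=0) = 29/120
  weight(X=1) = 11/60
Total weight = 29/120 + 11/60 = 17/40
P(X=0 | obs) = 29/120 / 17/40 = 29/51
P(X=1 | obs) = 11/60 / 17/40 = 22/51
argmax = 0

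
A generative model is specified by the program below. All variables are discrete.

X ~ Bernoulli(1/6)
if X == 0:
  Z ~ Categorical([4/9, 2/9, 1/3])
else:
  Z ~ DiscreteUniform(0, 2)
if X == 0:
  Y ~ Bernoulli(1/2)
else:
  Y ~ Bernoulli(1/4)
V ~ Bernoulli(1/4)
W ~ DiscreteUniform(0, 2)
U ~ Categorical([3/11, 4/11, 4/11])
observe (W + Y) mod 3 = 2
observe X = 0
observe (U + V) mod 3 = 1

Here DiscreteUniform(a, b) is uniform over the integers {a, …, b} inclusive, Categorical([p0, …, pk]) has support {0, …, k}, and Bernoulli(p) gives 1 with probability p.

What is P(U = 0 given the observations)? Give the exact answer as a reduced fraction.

P(U = 0 | obs) = 1/5

Enumerate traces; 12 have nonzero weight after conditioning:
  (X=0, Z=0, Y=0, V=0, W=2, U=1) weight 5/297
  (X=0, Z=0, Y=0, V=1, W=2, U=0) weight 5/1188
  (X=0, Z=0, Y=1, V=0, W=1, U=1) weight 5/297
  (X=0, Z=0, Y=1, V=1, W=1, U=0) weight 5/1188
  (X=0, Z=1, Y=0, V=0, W=2, U=1) weight 5/594
  (X=0, Z=1, Y=0, V=1, W=2, U=0) weight 5/2376
  (X=0, Z=1, Y=1, V=0, W=1, U=1) weight 5/594
  (X=0, Z=1, Y=1, V=1, W=1, U=0) weight 5/2376
  … 4 more
Group by U:
  weight(U=0) = 5/264
  weight(U=1) = 5/66
Total weight = 5/264 + 5/66 = 25/264
P(U=0 | obs) = 5/264 / 25/264 = 1/5
P(U=1 | obs) = 5/66 / 25/264 = 4/5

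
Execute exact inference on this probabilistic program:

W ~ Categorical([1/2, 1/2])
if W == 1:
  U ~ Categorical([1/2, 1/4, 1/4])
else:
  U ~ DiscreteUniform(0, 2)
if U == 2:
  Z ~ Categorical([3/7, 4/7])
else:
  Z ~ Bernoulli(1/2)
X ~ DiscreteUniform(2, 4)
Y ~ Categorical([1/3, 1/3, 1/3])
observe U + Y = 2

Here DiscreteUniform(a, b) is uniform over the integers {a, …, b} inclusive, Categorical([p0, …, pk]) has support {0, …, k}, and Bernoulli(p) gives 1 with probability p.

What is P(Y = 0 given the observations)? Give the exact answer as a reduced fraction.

P(Y = 0 | obs) = 7/24

Enumerate traces; 36 have nonzero weight after conditioning:
  (W=0, U=0, Z=0, X=2, Y=2) weight 1/108
  (W=0, U=0, Z=0, X=3, Y=2) weight 1/108
  (W=0, U=0, Z=0, X=4, Y=2) weight 1/108
  (W=0, U=0, Z=1, X=2, Y=2) weight 1/108
  (W=0, U=0, Z=1, X=3, Y=2) weight 1/108
  (W=0, U=0, Z=1, X=4, Y=2) weight 1/108
  (W=0, U=1, Z=0, X=2, Y=1) weight 1/108
  (W=0, U=1, Z=0, X=3, Y=1) weight 1/108
  (W=0, U=2, Z=0, X=2, Y=0) weight 1/126
  … 27 more
Group by Y:
  weight(Y=0) = 7/72
  weight(Y=1) = 7/72
  weight(Y=2) = 5/36
Total weight = 7/72 + 7/72 + 5/36 = 1/3
P(Y=0 | obs) = 7/72 / 1/3 = 7/24
P(Y=1 | obs) = 7/72 / 1/3 = 7/24
P(Y=2 | obs) = 5/36 / 1/3 = 5/12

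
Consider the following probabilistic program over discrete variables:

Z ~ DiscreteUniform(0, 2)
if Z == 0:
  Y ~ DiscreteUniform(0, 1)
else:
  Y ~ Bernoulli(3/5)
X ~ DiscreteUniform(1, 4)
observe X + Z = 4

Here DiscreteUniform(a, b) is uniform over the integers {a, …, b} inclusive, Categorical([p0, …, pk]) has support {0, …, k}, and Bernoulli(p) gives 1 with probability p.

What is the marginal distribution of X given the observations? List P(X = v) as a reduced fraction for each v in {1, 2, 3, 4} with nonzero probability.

P(X=2) = 1/3, P(X=3) = 1/3, P(X=4) = 1/3

Enumerate traces; 6 have nonzero weight after conditioning:
  (Z=0, Y=0, X=4) weight 1/24
  (Z=0, Y=1, X=4) weight 1/24
  (Z=1, Y=0, X=3) weight 1/30
  (Z=1, Y=1, X=3) weight 1/20
  (Z=2, Y=0, X=2) weight 1/30
  (Z=2, Y=1, X=2) weight 1/20
Group by X:
  weight(X=2) = 1/12
  weight(X=3) = 1/12
  weight(X=4) = 1/12
Total weight = 1/12 + 1/12 + 1/12 = 1/4
P(X=2 | obs) = 1/12 / 1/4 = 1/3
P(X=3 | obs) = 1/12 / 1/4 = 1/3
P(X=4 | obs) = 1/12 / 1/4 = 1/3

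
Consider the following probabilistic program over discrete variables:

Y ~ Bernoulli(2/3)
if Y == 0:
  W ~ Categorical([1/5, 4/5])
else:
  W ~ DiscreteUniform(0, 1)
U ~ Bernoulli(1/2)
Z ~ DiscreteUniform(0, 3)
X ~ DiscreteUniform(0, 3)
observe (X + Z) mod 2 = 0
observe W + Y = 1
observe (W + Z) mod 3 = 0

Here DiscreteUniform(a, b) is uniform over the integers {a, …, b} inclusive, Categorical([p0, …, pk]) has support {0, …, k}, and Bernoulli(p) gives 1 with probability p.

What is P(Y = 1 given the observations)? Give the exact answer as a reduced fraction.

Enumerate traces; 12 have nonzero weight after conditioning:
  (Y=0, W=1, U=0, Z=2, X=0) weight 1/120
  (Y=0, W=1, U=0, Z=2, X=2) weight 1/120
  (Y=0, W=1, U=1, Z=2, X=0) weight 1/120
  (Y=0, W=1, U=1, Z=2, X=2) weight 1/120
  (Y=1, W=0, U=0, Z=0, X=0) weight 1/96
  (Y=1, W=0, U=0, Z=0, X=2) weight 1/96
  (Y=1, W=0, U=0, Z=3, X=1) weight 1/96
  (Y=1, W=0, U=0, Z=3, X=3) weight 1/96
  … 4 more
Group by Y:
  weight(Y=0) = 1/30
  weight(Y=1) = 1/12
Total weight = 1/30 + 1/12 = 7/60
P(Y=0 | obs) = 1/30 / 7/60 = 2/7
P(Y=1 | obs) = 1/12 / 7/60 = 5/7

P(Y = 1 | obs) = 5/7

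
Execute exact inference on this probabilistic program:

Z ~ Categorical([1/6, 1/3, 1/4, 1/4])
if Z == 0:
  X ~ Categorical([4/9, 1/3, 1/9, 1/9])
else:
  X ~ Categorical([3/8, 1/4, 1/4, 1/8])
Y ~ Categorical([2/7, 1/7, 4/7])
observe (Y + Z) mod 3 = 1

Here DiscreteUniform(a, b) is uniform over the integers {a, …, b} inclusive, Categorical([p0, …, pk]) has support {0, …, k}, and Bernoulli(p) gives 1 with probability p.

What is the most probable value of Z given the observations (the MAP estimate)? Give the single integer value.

Enumerate traces; 16 have nonzero weight after conditioning:
  (Z=0, X=0, Y=1) weight 2/189
  (Z=0, X=1, Y=1) weight 1/126
  (Z=0, X=2, Y=1) weight 1/378
  (Z=0, X=3, Y=1) weight 1/378
  (Z=1, X=0, Y=0) weight 1/28
  (Z=1, X=1, Y=0) weight 1/42
  (Z=1, X=2, Y=0) weight 1/42
  (Z=1, X=3, Y=0) weight 1/84
  (Z=2, X=0, Y=2) weight 3/56
  (Z=3, X=0, Y=1) weight 3/224
  … 6 more
Group by Z:
  weight(Z=0) = 1/42
  weight(Z=1) = 2/21
  weight(Z=2) = 1/7
  weight(Z=3) = 1/28
Total weight = 1/42 + 2/21 + 1/7 + 1/28 = 25/84
P(Z=0 | obs) = 1/42 / 25/84 = 2/25
P(Z=1 | obs) = 2/21 / 25/84 = 8/25
P(Z=2 | obs) = 1/7 / 25/84 = 12/25
P(Z=3 | obs) = 1/28 / 25/84 = 3/25
argmax = 2

argmax_v P(Z = v | obs) = 2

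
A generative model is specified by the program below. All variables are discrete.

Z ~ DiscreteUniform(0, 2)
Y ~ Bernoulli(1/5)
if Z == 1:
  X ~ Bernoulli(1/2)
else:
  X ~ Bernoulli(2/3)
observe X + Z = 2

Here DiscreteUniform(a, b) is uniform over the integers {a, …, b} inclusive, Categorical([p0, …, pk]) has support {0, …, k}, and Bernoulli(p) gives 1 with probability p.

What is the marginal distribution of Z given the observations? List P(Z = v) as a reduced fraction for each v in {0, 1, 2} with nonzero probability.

P(Z=1) = 3/5, P(Z=2) = 2/5

Enumerate traces; 4 have nonzero weight after conditioning:
  (Z=1, Y=0, X=1) weight 2/15
  (Z=1, Y=1, X=1) weight 1/30
  (Z=2, Y=0, X=0) weight 4/45
  (Z=2, Y=1, X=0) weight 1/45
Group by Z:
  weight(Z=1) = 1/6
  weight(Z=2) = 1/9
Total weight = 1/6 + 1/9 = 5/18
P(Z=1 | obs) = 1/6 / 5/18 = 3/5
P(Z=2 | obs) = 1/9 / 5/18 = 2/5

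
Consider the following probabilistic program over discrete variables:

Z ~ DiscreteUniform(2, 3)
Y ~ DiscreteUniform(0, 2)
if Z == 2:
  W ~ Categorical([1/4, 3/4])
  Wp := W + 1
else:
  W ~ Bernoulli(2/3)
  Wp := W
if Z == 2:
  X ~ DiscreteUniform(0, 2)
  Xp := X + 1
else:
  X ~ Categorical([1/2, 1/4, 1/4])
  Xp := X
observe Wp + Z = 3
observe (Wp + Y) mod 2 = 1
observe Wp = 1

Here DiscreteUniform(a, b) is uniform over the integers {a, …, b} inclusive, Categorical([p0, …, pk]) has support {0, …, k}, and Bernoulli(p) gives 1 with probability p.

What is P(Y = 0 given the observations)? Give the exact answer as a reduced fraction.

Enumerate traces; 6 have nonzero weight after conditioning:
  (Z=2, Y=0, W=0, X=0) weight 1/72
  (Z=2, Y=0, W=0, X=1) weight 1/72
  (Z=2, Y=0, W=0, X=2) weight 1/72
  (Z=2, Y=2, W=0, X=0) weight 1/72
  (Z=2, Y=2, W=0, X=1) weight 1/72
  (Z=2, Y=2, W=0, X=2) weight 1/72
Group by Y:
  weight(Y=0) = 1/24
  weight(Y=2) = 1/24
Total weight = 1/24 + 1/24 = 1/12
P(Y=0 | obs) = 1/24 / 1/12 = 1/2
P(Y=2 | obs) = 1/24 / 1/12 = 1/2

P(Y = 0 | obs) = 1/2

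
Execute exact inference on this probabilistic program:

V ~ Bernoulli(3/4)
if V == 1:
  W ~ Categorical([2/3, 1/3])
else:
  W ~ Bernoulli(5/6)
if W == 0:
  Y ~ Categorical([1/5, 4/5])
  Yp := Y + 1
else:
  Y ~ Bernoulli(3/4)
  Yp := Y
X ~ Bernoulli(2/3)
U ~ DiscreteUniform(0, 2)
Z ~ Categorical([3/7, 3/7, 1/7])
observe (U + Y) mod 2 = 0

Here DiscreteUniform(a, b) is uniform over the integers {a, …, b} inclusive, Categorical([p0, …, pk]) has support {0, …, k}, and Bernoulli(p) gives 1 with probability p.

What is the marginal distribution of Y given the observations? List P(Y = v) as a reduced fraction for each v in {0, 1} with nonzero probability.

Enumerate traces; 72 have nonzero weight after conditioning:
  (V=0, W=0, Y=0, X=0, U=0, Z=0) weight 1/2520
  (V=0, W=0, Y=0, X=0, U=0, Z=1) weight 1/2520
  (V=0, W=0, Y=0, X=0, U=0, Z=2) weight 1/7560
  (V=0, W=0, Y=0, X=0, U=2, Z=0) weight 1/2520
  (V=0, W=0, Y=0, X=0, U=2, Z=1) weight 1/2520
  (V=0, W=0, Y=0, X=0, U=2, Z=2) weight 1/7560
  (V=0, W=0, Y=0, X=1, U=0, Z=0) weight 1/1260
  (V=0, W=0, Y=0, X=1, U=0, Z=1) weight 1/1260
  (V=0, W=0, Y=1, X=0, U=1, Z=0) weight 1/630
  … 63 more
Group by Y:
  weight(Y=0) = 107/720
  weight(Y=1) = 373/1440
Total weight = 107/720 + 373/1440 = 587/1440
P(Y=0 | obs) = 107/720 / 587/1440 = 214/587
P(Y=1 | obs) = 373/1440 / 587/1440 = 373/587

P(Y=0) = 214/587, P(Y=1) = 373/587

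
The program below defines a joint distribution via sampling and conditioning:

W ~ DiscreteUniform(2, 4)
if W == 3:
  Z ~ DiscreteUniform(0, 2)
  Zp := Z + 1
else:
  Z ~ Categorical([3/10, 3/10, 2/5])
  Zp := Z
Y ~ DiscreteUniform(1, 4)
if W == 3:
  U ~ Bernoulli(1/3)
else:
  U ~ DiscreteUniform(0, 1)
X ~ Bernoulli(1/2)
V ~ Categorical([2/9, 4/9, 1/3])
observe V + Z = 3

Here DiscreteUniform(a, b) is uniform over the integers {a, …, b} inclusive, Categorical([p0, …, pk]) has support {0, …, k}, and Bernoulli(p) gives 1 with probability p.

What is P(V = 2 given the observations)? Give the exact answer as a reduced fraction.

P(V = 2 | obs) = 21/55

Enumerate traces; 96 have nonzero weight after conditioning:
  (W=2, Z=1, Y=1, U=0, X=0, V=2) weight 1/480
  (W=2, Z=1, Y=1, U=0, X=1, V=2) weight 1/480
  (W=2, Z=1, Y=1, U=1, X=0, V=2) weight 1/480
  (W=2, Z=1, Y=1, U=1, X=1, V=2) weight 1/480
  (W=2, Z=1, Y=2, U=0, X=0, V=2) weight 1/480
  (W=2, Z=1, Y=2, U=0, X=1, V=2) weight 1/480
  (W=2, Z=1, Y=2, U=1, X=0, V=2) weight 1/480
  (W=2, Z=1, Y=2, U=1, X=1, V=2) weight 1/480
  (W=2, Z=2, Y=1, U=0, X=0, V=1) weight 1/270
  … 87 more
Group by V:
  weight(V=1) = 68/405
  weight(V=2) = 14/135
Total weight = 68/405 + 14/135 = 22/81
P(V=1 | obs) = 68/405 / 22/81 = 34/55
P(V=2 | obs) = 14/135 / 22/81 = 21/55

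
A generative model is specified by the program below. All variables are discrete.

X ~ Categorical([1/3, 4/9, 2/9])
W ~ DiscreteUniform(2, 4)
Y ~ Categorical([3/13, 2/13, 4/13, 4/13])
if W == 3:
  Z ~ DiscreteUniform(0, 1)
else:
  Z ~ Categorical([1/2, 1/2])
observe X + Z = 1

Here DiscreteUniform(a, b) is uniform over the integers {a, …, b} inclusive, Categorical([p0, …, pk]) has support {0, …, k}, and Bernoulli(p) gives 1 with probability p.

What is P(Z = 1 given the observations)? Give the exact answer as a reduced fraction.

P(Z = 1 | obs) = 3/7

Enumerate traces; 24 have nonzero weight after conditioning:
  (X=0, W=2, Y=0, Z=1) weight 1/78
  (X=0, W=2, Y=1, Z=1) weight 1/117
  (X=0, W=2, Y=2, Z=1) weight 2/117
  (X=0, W=2, Y=3, Z=1) weight 2/117
  (X=0, W=3, Y=0, Z=1) weight 1/78
  (X=0, W=3, Y=1, Z=1) weight 1/117
  (X=0, W=3, Y=2, Z=1) weight 2/117
  (X=0, W=3, Y=3, Z=1) weight 2/117
  (X=1, W=2, Y=0, Z=0) weight 2/117
  … 15 more
Group by Z:
  weight(Z=0) = 2/9
  weight(Z=1) = 1/6
Total weight = 2/9 + 1/6 = 7/18
P(Z=0 | obs) = 2/9 / 7/18 = 4/7
P(Z=1 | obs) = 1/6 / 7/18 = 3/7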